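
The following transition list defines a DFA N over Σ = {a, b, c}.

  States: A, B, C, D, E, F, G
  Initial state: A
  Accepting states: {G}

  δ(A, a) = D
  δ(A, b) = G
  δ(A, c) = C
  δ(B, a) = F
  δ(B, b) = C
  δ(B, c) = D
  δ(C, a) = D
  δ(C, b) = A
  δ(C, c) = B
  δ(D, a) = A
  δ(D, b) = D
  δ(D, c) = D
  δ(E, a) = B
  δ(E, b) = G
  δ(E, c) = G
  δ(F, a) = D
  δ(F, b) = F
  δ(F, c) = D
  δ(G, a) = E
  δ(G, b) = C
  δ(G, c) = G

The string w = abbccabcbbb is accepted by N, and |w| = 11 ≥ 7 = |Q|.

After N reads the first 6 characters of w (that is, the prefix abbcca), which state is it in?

State sequence: A -a-> D -b-> D -b-> D -c-> D -c-> D -a-> A

After reading 6 characters, N is in state A.

A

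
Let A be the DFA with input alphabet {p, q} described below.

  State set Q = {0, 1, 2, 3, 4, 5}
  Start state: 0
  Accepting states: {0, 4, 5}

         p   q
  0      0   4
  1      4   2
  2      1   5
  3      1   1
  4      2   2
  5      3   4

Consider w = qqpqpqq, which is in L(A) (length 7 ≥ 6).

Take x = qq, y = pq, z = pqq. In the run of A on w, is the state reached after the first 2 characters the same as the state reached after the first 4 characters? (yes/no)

State sequence: 0 -q-> 4 -q-> 2 -p-> 1 -q-> 2

After x (step 2): 2. After xy (step 4): 2.
They match, so y = pq drives A around a cycle from 2 back to itself; pumping y any number of times keeps A in 2 before reading z, and xyⁱz ∈ L(A) for every i ≥ 0.

yes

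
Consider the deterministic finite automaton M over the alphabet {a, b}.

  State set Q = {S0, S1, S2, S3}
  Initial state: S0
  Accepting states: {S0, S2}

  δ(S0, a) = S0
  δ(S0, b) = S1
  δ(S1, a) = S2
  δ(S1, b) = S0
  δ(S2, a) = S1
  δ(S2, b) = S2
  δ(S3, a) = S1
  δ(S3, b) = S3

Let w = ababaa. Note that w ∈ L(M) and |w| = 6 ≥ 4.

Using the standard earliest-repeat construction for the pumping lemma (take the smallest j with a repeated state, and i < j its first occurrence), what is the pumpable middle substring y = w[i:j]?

a

State sequence: S0 -a-> S0 -b-> S1 -a-> S2 -b-> S2 -a-> S1 -a-> S2
First repeat at step 1: S0 was already visited.

So i = 0, j = 1, giving x = w[0:0] = ε, y = w[0:1] = a, z = w[1:6] = babaa.
Check: |xy| = 1 ≤ 4 and |y| = 1 ≥ 1. Reading y takes M from S0 back to S0, so every xyⁱz is accepted.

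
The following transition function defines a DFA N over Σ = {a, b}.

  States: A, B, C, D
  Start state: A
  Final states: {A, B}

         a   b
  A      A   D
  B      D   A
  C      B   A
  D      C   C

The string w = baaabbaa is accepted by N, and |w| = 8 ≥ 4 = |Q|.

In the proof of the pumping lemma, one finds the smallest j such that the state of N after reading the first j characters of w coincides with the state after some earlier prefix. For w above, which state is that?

D

State sequence: A -b-> D -a-> C -a-> B -a-> D -b-> C -b-> A -a-> A -a-> A
First repeat at step 4: D was already visited.

The earliest repeat is at step j = 4: N is in D, which it already visited at step i = 1.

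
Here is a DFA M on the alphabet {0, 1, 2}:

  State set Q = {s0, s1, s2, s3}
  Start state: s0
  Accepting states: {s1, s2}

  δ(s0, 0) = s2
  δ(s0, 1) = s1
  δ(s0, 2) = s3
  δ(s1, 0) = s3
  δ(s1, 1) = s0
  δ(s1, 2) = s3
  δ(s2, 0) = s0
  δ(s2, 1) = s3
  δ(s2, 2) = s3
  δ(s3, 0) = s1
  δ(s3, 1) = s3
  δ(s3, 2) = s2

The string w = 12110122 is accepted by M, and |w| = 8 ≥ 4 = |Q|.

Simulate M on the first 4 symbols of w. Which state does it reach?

Run of M on the first 4 characters of w = 1 2 1 1:
  step 0: s0  (start)
  step 1: s1  (read 1: s0→s1)
  step 2: s3  (read 2: s1→s3)
  step 3: s3  (read 1: s3→s3)
  step 4: s3  (read 1: s3→s3)

After reading 4 characters, M is in state s3.
(This kind of state-tracing is the core of the pumping-lemma construction: with 4 states, pigeonhole forces a repeat within the first 4 steps.)

s3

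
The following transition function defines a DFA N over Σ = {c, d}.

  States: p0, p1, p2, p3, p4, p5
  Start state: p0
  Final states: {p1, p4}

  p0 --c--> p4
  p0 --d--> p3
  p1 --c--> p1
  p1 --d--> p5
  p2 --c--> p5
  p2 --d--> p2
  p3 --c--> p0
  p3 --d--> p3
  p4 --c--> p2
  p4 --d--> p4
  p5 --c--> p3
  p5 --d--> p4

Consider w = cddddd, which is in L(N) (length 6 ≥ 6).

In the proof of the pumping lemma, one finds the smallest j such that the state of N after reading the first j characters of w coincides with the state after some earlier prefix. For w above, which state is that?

State sequence: p0 -c-> p4 -d-> p4 -d-> p4 -d-> p4 -d-> p4 -d-> p4
First repeat at step 2: p4 was already visited.

The earliest repeat is at step j = 2: N is in p4, which it already visited at step i = 1.
With |Q| = 6, pigeonhole forces a state repeat no later than step 6; the substring read between the first and second visits to that state can be pumped.

p4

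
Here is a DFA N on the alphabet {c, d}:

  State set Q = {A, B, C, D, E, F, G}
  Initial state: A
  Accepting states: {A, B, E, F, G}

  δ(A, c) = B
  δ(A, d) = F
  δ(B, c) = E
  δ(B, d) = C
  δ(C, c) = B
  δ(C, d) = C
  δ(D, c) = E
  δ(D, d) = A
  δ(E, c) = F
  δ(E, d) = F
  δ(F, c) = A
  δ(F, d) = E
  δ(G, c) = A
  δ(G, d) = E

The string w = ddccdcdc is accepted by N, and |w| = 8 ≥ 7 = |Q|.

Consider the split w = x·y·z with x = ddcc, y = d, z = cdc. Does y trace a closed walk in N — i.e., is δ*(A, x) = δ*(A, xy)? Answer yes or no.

no

State sequence: A -d-> F -d-> E -c-> F -c-> A -d-> F

After x (step 4): A. After xy (step 5): F.
They differ (A ≠ F), so y is not a cycle from the state after x; this split is not the one the pumping-lemma construction produces, and pumping y need not keep the string in L(N).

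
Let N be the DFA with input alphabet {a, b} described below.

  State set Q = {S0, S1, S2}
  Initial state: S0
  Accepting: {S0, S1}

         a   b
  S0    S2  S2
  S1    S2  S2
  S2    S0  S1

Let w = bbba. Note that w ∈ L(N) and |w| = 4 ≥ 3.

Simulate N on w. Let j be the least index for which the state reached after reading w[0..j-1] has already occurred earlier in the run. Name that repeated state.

Run of N on w = b b b a:
  step 0: S0  (start)
  step 1: S2  (read b: S0→S2)
  step 2: S1  (read b: S2→S1)
  step 3: S2  (read b: S1→S2)   ← first repeat (S2 seen earlier)
  step 4: S0  (read a: S2→S0)

The earliest repeat is at step j = 3: N is in S2, which it already visited at step i = 1.
With |Q| = 3, pigeonhole forces a state repeat no later than step 3; the substring read between the first and second visits to that state can be pumped.

S2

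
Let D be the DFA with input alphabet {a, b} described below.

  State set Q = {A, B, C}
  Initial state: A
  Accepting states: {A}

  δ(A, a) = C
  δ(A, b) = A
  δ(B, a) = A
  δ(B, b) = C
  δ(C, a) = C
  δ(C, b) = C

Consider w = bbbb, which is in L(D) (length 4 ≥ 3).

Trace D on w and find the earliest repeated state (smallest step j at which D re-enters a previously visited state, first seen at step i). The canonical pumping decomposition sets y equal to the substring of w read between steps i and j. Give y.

State sequence: A -b-> A -b-> A -b-> A -b-> A
First repeat at step 1: A was already visited.

So i = 0, j = 1, giving x = w[0:0] = ε, y = w[0:1] = b, z = w[1:4] = bbb.
Check: |xy| = 1 ≤ 3 and |y| = 1 ≥ 1. Reading y takes D from A back to A, so every xyⁱz is accepted.

b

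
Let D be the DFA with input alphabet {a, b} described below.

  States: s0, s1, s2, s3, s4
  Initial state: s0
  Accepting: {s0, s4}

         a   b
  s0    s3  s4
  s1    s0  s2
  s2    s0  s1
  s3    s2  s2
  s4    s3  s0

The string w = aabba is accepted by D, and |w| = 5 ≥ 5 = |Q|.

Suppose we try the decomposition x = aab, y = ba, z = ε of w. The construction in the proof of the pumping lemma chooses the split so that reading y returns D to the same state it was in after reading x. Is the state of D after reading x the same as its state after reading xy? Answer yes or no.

Run of D on the first 5 characters of w = a a b b a:
  step 0: s0  (start)
  step 1: s3  (read a: s0→s3)
  step 2: s2  (read a: s3→s2)
  step 3: s1  (read b: s2→s1)
  step 4: s2  (read b: s1→s2)
  step 5: s0  (read a: s2→s0)

After x (step 3): s1. After xy (step 5): s0.
They differ (s1 ≠ s0), so y is not a cycle from the state after x; this split is not the one the pumping-lemma construction produces, and pumping y need not keep the string in L(D).

no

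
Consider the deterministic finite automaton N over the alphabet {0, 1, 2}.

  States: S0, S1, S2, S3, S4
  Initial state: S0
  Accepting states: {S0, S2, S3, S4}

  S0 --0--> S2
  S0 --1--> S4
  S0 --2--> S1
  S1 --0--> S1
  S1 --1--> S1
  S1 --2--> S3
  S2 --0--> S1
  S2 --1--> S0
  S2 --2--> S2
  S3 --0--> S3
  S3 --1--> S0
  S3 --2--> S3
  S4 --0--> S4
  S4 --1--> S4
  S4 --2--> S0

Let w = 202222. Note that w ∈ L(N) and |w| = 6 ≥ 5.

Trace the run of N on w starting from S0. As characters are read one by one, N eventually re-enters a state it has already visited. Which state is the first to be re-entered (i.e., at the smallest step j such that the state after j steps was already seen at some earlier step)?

S1

State sequence: S0 -2-> S1 -0-> S1 -2-> S3 -2-> S3 -2-> S3 -2-> S3
First repeat at step 2: S1 was already visited.

The earliest repeat is at step j = 2: N is in S1, which it already visited at step i = 1.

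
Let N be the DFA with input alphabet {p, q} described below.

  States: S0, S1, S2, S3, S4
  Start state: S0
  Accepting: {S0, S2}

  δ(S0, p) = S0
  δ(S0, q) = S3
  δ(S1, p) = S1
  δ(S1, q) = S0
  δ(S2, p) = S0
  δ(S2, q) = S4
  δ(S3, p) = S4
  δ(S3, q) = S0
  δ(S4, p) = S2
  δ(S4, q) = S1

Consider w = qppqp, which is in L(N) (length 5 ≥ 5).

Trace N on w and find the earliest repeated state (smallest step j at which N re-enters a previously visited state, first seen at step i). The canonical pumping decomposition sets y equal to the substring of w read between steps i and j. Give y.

State sequence: S0 -q-> S3 -p-> S4 -p-> S2 -q-> S4 -p-> S2
First repeat at step 4: S4 was already visited.

So i = 2, j = 4, giving x = w[0:2] = qp, y = w[2:4] = pq, z = w[4:5] = p.
Check: |xy| = 4 ≤ 5 and |y| = 2 ≥ 1. Reading y takes N from S4 back to S4, so every xyⁱz is accepted.
Pumping length from the standard proof: p = 5 (the number of states). The repeated state found above gives |xy| = j ≤ 5 and |y| = j − i ≥ 1.

pq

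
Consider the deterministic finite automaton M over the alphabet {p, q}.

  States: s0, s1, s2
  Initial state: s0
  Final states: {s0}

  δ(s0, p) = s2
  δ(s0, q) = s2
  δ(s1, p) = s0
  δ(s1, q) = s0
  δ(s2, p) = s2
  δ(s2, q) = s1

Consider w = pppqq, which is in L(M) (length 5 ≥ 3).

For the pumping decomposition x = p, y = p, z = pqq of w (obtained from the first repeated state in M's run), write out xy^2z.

ppppqq

xy^2z = p·p·p·pqq = ppppqq.
Reading y = p takes M from s2 back to s2, so after x·y·y the machine is still in s2, and z then leads to the accepting state s0. Hence ppppqq ∈ L(M).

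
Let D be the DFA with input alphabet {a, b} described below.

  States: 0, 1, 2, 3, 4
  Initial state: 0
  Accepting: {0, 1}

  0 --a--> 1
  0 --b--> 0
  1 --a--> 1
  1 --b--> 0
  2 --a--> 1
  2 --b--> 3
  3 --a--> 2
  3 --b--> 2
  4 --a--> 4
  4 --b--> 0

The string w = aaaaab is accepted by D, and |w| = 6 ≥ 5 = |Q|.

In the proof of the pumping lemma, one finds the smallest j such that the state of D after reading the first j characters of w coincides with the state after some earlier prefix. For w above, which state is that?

1

Run of D on w = a a a a a b:
  step 0: 0  (start)
  step 1: 1  (read a: 0→1)
  step 2: 1  (read a: 1→1)   ← first repeat (1 seen earlier)
  step 3: 1  (read a: 1→1)
  step 4: 1  (read a: 1→1)
  step 5: 1  (read a: 1→1)
  step 6: 0  (read b: 1→0)

The earliest repeat is at step j = 2: D is in 1, which it already visited at step i = 1.
Pumping length from the standard proof: p = 5 (the number of states). The repeated state found above gives |xy| = j ≤ 5 and |y| = j − i ≥ 1.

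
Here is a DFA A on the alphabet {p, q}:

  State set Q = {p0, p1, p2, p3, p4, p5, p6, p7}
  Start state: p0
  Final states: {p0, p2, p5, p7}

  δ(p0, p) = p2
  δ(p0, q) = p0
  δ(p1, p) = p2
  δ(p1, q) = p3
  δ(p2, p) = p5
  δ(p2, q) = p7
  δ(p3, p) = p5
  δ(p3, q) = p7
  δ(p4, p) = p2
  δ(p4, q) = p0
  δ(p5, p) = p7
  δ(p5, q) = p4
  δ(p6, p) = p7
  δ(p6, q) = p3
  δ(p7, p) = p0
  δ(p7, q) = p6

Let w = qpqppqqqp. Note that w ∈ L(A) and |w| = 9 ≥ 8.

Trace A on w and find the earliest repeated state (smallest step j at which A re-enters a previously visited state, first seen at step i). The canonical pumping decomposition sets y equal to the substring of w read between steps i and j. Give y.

Run of A on w = q p q p p q q q p:
  step 0: p0  (start)
  step 1: p0  (read q: p0→p0)   ← first repeat (p0 seen earlier)
  step 2: p2  (read p: p0→p2)
  step 3: p7  (read q: p2→p7)
  step 4: p0  (read p: p7→p0)
  step 5: p2  (read p: p0→p2)
  step 6: p7  (read q: p2→p7)
  step 7: p6  (read q: p7→p6)
  step 8: p3  (read q: p6→p3)
  step 9: p5  (read p: p3→p5)

So i = 0, j = 1, giving x = w[0:0] = ε, y = w[0:1] = q, z = w[1:9] = pqppqqqp.
Check: |xy| = 1 ≤ 8 and |y| = 1 ≥ 1. Reading y takes A from p0 back to p0, so every xyⁱz is accepted.
The DFA has 8 states, so the proof of the pumping lemma guarantees a repeated state among the first 8+1 visited; the segment between the two visits is the pumpable y.

q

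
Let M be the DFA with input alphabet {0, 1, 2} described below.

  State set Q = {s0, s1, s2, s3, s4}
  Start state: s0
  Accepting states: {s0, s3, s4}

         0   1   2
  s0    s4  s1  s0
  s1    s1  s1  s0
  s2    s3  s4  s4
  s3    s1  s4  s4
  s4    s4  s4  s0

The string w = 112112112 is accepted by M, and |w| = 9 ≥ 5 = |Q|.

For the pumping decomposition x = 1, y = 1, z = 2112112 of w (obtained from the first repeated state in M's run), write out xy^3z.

11112112112

xy^3z = 1·1·1·1·2112112 = 11112112112.
Reading y = 1 takes M from s1 back to s1, so after x·y·y·y the machine is still in s1, and z then leads to the accepting state s0. Hence 11112112112 ∈ L(M).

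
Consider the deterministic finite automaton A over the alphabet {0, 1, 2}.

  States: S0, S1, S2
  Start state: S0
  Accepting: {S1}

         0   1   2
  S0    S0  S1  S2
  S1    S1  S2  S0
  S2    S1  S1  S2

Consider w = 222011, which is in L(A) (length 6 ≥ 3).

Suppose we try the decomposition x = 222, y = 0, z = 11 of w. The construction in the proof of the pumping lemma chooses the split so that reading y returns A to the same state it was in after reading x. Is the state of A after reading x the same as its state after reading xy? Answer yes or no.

no

State sequence: S0 -2-> S2 -2-> S2 -2-> S2 -0-> S1

After x (step 3): S2. After xy (step 4): S1.
They differ (S2 ≠ S1), so y is not a cycle from the state after x; this split is not the one the pumping-lemma construction produces, and pumping y need not keep the string in L(A).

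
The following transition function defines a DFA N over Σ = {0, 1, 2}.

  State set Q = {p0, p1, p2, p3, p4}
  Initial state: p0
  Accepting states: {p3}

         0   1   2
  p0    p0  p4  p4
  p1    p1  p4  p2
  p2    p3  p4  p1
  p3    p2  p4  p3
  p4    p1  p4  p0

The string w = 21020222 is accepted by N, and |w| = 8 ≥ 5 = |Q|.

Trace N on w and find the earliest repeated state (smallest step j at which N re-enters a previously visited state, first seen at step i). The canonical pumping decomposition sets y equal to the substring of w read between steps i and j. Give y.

State sequence: p0 -2-> p4 -1-> p4 -0-> p1 -2-> p2 -0-> p3 -2-> p3 -2-> p3 -2-> p3
First repeat at step 2: p4 was already visited.

So i = 1, j = 2, giving x = w[0:1] = 2, y = w[1:2] = 1, z = w[2:8] = 020222.
Check: |xy| = 2 ≤ 5 and |y| = 1 ≥ 1. Reading y takes N from p4 back to p4, so every xyⁱz is accepted.
Since N has 5 states, any run of length ≥ 5 visits 5+1 states, so by pigeonhole some state repeats within the first 5 steps — that repeat gives the pumpable loop.

1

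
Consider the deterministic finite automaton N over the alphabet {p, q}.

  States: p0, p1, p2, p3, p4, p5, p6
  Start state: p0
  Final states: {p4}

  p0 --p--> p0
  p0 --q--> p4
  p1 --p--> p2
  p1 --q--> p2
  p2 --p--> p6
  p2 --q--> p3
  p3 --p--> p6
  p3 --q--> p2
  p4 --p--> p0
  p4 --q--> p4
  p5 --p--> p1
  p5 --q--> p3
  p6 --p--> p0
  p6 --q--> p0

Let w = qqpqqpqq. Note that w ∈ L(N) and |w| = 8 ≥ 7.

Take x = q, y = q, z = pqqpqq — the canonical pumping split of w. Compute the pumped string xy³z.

qqqqpqqpqq

xy^3z = q·q·q·q·pqqpqq = qqqqpqqpqq.
Reading y = q takes N from p4 back to p4, so after x·y·y·y the machine is still in p4, and z then leads to the accepting state p4. Hence qqqqpqqpqq ∈ L(N).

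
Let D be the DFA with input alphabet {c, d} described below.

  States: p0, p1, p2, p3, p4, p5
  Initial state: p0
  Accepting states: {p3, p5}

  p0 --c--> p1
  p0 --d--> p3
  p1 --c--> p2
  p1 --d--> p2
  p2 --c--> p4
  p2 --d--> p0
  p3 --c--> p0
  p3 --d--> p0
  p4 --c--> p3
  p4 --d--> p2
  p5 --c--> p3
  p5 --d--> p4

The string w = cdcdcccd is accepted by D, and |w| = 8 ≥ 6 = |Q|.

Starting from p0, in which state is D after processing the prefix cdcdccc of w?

p0

State sequence: p0 -c-> p1 -d-> p2 -c-> p4 -d-> p2 -c-> p4 -c-> p3 -c-> p0

After reading 7 characters, D is in state p0.
(This kind of state-tracing is the core of the pumping-lemma construction: with 6 states, pigeonhole forces a repeat within the first 6 steps.)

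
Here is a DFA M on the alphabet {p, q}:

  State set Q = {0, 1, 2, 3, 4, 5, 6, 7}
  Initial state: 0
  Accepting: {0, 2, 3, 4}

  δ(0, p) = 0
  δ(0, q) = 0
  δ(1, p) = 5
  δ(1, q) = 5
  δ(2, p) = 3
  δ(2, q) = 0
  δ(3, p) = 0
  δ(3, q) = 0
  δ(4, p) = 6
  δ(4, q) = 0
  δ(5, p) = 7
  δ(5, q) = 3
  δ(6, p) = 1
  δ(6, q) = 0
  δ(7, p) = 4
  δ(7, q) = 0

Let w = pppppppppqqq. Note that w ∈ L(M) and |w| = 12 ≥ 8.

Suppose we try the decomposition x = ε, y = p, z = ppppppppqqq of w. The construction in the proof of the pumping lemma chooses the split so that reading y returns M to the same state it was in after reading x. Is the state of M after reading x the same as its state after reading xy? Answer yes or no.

State sequence: 0 -p-> 0

After x (step 0): 0. After xy (step 1): 0.
They match, so y = p drives M around a cycle from 0 back to itself; pumping y any number of times keeps M in 0 before reading z, and xyⁱz ∈ L(M) for every i ≥ 0.

yes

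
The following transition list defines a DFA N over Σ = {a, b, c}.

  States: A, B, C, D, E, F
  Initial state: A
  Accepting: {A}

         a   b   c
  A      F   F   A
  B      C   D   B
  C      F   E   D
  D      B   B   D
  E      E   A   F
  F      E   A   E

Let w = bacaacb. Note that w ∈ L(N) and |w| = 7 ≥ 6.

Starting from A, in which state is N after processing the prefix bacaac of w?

Run of N on the first 6 characters of w = b a c a a c:
  step 0: A  (start)
  step 1: F  (read b: A→F)
  step 2: E  (read a: F→E)
  step 3: F  (read c: E→F)
  step 4: E  (read a: F→E)
  step 5: E  (read a: E→E)
  step 6: F  (read c: E→F)

After reading 6 characters, N is in state F.

F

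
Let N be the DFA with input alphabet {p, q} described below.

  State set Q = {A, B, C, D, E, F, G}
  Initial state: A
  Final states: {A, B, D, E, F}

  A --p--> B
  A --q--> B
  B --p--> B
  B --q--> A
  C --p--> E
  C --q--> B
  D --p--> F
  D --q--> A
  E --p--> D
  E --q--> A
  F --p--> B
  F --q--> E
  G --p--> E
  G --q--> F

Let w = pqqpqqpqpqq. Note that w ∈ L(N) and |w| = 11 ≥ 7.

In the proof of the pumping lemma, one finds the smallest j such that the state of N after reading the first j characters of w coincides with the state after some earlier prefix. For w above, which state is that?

A

Run of N on w = p q q p q q p q p q q:
  step 0: A  (start)
  step 1: B  (read p: A→B)
  step 2: A  (read q: B→A)   ← first repeat (A seen earlier)
  step 3: B  (read q: A→B)
  step 4: B  (read p: B→B)
  step 5: A  (read q: B→A)
  step 6: B  (read q: A→B)
  step 7: B  (read p: B→B)
  step 8: A  (read q: B→A)
  step 9: B  (read p: A→B)
  step 10: A  (read q: B→A)
  step 11: B  (read q: A→B)

The earliest repeat is at step j = 2: N is in A, which it already visited at step i = 0.
Since N has 7 states, any run of length ≥ 7 visits 7+1 states, so by pigeonhole some state repeats within the first 7 steps — that repeat gives the pumpable loop.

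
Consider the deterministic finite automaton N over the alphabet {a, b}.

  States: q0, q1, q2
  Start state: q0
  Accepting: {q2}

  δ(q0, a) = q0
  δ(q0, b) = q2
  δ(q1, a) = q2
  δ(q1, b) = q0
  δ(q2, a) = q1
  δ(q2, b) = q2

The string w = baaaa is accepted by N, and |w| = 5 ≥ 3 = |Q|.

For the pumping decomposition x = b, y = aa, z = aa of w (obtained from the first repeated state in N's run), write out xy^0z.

baa

xy⁰z = xz = b·aa = baa.
Reading y = aa takes N from q2 back to q2, so after x the machine is still in q2, and z then leads to the accepting state q2. Hence baa ∈ L(N).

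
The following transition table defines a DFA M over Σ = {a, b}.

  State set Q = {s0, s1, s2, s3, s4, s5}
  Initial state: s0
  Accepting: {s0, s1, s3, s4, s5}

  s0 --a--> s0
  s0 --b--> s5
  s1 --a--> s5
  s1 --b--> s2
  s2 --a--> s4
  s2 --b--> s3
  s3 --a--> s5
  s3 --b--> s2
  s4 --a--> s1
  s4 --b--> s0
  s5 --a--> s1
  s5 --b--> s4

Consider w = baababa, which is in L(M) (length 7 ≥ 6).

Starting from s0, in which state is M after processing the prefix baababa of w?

s4

State sequence: s0 -b-> s5 -a-> s1 -a-> s5 -b-> s4 -a-> s1 -b-> s2 -a-> s4

After reading 7 characters, M is in state s4.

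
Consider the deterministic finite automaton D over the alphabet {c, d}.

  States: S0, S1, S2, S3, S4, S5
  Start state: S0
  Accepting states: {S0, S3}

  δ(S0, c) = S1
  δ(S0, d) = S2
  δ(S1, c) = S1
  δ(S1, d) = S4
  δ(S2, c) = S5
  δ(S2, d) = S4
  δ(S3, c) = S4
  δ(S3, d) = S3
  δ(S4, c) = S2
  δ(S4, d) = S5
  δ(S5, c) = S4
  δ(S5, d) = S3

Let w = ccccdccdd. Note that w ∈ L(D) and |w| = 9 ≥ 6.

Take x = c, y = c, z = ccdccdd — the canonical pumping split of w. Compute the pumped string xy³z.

xy^3z = c·c·c·c·ccdccdd = ccccccdccdd.
Reading y = c takes D from S1 back to S1, so after x·y·y·y the machine is still in S1, and z then leads to the accepting state S3. Hence ccccccdccdd ∈ L(D).

ccccccdccdd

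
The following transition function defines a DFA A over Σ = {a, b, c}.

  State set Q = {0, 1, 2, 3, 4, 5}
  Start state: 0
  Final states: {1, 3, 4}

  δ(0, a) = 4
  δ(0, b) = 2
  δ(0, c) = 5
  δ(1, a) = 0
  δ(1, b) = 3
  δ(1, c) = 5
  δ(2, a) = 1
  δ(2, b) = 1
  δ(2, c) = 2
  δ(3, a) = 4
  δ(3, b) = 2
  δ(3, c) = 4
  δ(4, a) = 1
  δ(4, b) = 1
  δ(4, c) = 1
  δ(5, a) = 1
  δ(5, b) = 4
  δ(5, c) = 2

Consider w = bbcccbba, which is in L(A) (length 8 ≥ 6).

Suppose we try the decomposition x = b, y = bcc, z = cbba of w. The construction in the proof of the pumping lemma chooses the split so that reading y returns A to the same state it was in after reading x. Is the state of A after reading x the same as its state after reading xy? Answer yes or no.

yes

State sequence: 0 -b-> 2 -b-> 1 -c-> 5 -c-> 2

After x (step 1): 2. After xy (step 4): 2.
They match, so y = bcc drives A around a cycle from 2 back to itself; pumping y any number of times keeps A in 2 before reading z, and xyⁱz ∈ L(A) for every i ≥ 0.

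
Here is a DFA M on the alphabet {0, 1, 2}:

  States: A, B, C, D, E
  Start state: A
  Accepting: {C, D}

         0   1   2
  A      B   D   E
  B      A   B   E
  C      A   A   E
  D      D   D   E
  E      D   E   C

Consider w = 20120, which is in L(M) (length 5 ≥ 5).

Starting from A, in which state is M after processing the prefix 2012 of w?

E

State sequence: A -2-> E -0-> D -1-> D -2-> E

After reading 4 characters, M is in state E.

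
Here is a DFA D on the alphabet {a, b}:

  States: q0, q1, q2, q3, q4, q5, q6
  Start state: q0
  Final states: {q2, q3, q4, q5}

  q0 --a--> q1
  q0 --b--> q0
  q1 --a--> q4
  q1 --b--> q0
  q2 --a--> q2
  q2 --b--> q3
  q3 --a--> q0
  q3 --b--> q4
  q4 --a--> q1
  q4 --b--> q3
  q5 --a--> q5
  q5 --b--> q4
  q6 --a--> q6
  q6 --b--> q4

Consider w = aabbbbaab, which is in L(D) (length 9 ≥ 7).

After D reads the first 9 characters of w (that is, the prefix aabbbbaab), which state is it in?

Run of D on the first 9 characters of w = a a b b b b a a b:
  step 0: q0  (start)
  step 1: q1  (read a: q0→q1)
  step 2: q4  (read a: q1→q4)
  step 3: q3  (read b: q4→q3)
  step 4: q4  (read b: q3→q4)
  step 5: q3  (read b: q4→q3)
  step 6: q4  (read b: q3→q4)
  step 7: q1  (read a: q4→q1)
  step 8: q4  (read a: q1→q4)
  step 9: q3  (read b: q4→q3)

After reading 9 characters, D is in state q3.

q3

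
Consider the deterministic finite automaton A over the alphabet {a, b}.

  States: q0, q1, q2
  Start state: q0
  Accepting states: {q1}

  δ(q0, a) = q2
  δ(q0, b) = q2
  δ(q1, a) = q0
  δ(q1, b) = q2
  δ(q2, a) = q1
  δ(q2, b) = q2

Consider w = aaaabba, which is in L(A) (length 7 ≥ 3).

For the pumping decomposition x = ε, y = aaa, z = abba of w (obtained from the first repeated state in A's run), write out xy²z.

xy^2z = ε·aaa·aaa·abba = aaaaaaabba.
Reading y = aaa takes A from q0 back to q0, so after x·y·y the machine is still in q0, and z then leads to the accepting state q1. Hence aaaaaaabba ∈ L(A).

aaaaaaabba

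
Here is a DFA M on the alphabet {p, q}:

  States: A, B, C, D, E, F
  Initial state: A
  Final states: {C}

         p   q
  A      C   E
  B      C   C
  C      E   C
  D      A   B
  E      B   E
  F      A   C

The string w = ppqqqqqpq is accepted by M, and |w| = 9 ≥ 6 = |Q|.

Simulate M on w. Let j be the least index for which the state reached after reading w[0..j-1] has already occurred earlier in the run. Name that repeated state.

E

State sequence: A -p-> C -p-> E -q-> E -q-> E -q-> E -q-> E -q-> E -p-> B -q-> C
First repeat at step 3: E was already visited.

The earliest repeat is at step j = 3: M is in E, which it already visited at step i = 2.
With |Q| = 6, pigeonhole forces a state repeat no later than step 6; the substring read between the first and second visits to that state can be pumped.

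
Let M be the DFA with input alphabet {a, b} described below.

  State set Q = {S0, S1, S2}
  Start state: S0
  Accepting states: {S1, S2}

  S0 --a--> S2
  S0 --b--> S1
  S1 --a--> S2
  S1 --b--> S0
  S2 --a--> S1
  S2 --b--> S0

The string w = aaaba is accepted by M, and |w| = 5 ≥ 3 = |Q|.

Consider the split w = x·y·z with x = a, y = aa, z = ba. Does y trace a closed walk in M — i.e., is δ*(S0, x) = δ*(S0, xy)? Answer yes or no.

yes

Run of M on the first 3 characters of w = a a a:
  step 0: S0  (start)
  step 1: S2  (read a: S0→S2)
  step 2: S1  (read a: S2→S1)
  step 3: S2  (read a: S1→S2)

After x (step 1): S2. After xy (step 3): S2.
They match, so y = aa drives M around a cycle from S2 back to itself; pumping y any number of times keeps M in S2 before reading z, and xyⁱz ∈ L(M) for every i ≥ 0.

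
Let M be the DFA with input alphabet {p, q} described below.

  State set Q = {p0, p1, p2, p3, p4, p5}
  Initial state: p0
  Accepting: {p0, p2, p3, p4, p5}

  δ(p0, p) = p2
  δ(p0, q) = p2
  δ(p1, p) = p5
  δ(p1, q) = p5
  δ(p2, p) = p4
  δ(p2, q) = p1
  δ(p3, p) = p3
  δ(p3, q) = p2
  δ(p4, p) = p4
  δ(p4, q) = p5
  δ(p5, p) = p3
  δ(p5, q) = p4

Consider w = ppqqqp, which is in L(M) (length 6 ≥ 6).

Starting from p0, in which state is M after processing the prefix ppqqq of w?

p5

Run of M on the first 5 characters of w = p p q q q:
  step 0: p0  (start)
  step 1: p2  (read p: p0→p2)
  step 2: p4  (read p: p2→p4)
  step 3: p5  (read q: p4→p5)
  step 4: p4  (read q: p5→p4)
  step 5: p5  (read q: p4→p5)

After reading 5 characters, M is in state p5.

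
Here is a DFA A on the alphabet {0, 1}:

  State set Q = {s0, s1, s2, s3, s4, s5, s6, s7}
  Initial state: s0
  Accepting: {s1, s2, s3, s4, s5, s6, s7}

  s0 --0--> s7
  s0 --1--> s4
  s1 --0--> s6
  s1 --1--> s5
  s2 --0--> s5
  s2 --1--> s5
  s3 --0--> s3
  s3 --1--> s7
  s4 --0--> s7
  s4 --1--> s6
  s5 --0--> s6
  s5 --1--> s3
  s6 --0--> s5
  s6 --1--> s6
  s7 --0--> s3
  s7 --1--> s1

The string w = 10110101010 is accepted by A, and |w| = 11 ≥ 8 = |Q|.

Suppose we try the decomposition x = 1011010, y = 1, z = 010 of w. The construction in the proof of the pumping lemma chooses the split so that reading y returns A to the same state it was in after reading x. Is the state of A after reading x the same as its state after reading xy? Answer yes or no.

State sequence: s0 -1-> s4 -0-> s7 -1-> s1 -1-> s5 -0-> s6 -1-> s6 -0-> s5 -1-> s3

After x (step 7): s5. After xy (step 8): s3.
They differ (s5 ≠ s3), so y is not a cycle from the state after x; this split is not the one the pumping-lemma construction produces, and pumping y need not keep the string in L(A).

no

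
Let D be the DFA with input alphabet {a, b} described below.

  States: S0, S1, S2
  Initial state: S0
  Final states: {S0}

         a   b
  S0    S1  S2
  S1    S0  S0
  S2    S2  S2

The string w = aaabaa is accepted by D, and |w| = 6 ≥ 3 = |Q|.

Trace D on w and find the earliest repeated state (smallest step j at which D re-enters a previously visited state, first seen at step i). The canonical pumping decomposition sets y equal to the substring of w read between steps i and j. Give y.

Run of D on w = a a a b a a:
  step 0: S0  (start)
  step 1: S1  (read a: S0→S1)
  step 2: S0  (read a: S1→S0)   ← first repeat (S0 seen earlier)
  step 3: S1  (read a: S0→S1)
  step 4: S0  (read b: S1→S0)
  step 5: S1  (read a: S0→S1)
  step 6: S0  (read a: S1→S0)

So i = 0, j = 2, giving x = w[0:0] = ε, y = w[0:2] = aa, z = w[2:6] = abaa.
Check: |xy| = 2 ≤ 3 and |y| = 2 ≥ 1. Reading y takes D from S0 back to S0, so every xyⁱz is accepted.
With |Q| = 3, pigeonhole forces a state repeat no later than step 3; the substring read between the first and second visits to that state can be pumped.

aa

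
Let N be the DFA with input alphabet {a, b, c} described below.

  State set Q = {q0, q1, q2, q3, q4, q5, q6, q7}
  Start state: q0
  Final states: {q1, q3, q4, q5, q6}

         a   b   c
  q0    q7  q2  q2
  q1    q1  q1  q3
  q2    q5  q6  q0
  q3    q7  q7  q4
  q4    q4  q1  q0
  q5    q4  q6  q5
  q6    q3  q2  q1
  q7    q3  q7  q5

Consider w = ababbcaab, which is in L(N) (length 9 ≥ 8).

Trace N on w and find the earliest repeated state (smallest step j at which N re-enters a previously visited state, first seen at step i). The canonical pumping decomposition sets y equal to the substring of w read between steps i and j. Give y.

b

State sequence: q0 -a-> q7 -b-> q7 -a-> q3 -b-> q7 -b-> q7 -c-> q5 -a-> q4 -a-> q4 -b-> q1
First repeat at step 2: q7 was already visited.

So i = 1, j = 2, giving x = w[0:1] = a, y = w[1:2] = b, z = w[2:9] = abbcaab.
Check: |xy| = 2 ≤ 8 and |y| = 1 ≥ 1. Reading y takes N from q7 back to q7, so every xyⁱz is accepted.
The DFA has 8 states, so the proof of the pumping lemma guarantees a repeated state among the first 8+1 visited; the segment between the two visits is the pumpable y.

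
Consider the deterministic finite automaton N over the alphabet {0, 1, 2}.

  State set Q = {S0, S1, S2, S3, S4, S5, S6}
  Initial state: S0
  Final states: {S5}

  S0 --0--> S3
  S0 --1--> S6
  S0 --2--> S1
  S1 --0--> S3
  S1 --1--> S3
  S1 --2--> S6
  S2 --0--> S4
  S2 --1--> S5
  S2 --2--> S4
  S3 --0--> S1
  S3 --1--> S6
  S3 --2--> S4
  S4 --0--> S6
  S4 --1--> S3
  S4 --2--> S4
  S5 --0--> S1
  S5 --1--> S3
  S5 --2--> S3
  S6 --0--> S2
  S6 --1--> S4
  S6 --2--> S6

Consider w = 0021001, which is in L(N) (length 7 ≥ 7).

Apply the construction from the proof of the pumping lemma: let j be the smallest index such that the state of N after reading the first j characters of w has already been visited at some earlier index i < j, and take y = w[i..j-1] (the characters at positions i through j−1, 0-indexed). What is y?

State sequence: S0 -0-> S3 -0-> S1 -2-> S6 -1-> S4 -0-> S6 -0-> S2 -1-> S5
First repeat at step 5: S6 was already visited.

So i = 3, j = 5, giving x = w[0:3] = 002, y = w[3:5] = 10, z = w[5:7] = 01.
Check: |xy| = 5 ≤ 7 and |y| = 2 ≥ 1. Reading y takes N from S6 back to S6, so every xyⁱz is accepted.
With |Q| = 7, pigeonhole forces a state repeat no later than step 7; the substring read between the first and second visits to that state can be pumped.

10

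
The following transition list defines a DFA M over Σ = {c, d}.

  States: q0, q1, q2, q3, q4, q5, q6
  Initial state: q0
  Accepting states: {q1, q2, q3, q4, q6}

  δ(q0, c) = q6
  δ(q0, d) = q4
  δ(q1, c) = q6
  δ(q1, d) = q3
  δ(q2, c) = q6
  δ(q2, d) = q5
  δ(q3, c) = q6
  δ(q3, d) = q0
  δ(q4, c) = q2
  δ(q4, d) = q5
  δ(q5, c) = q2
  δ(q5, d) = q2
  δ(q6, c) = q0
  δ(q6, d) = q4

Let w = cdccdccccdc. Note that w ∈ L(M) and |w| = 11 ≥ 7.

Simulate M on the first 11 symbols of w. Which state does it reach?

State sequence: q0 -c-> q6 -d-> q4 -c-> q2 -c-> q6 -d-> q4 -c-> q2 -c-> q6 -c-> q0 -c-> q6 -d-> q4 -c-> q2

After reading 11 characters, M is in state q2.

q2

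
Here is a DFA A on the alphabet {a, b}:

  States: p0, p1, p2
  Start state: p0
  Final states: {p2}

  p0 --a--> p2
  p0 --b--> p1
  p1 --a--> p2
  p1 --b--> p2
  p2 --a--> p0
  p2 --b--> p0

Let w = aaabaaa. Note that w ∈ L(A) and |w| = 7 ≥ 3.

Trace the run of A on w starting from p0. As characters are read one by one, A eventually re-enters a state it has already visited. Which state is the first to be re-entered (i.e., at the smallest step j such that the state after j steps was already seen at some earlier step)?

State sequence: p0 -a-> p2 -a-> p0 -a-> p2 -b-> p0 -a-> p2 -a-> p0 -a-> p2
First repeat at step 2: p0 was already visited.

The earliest repeat is at step j = 2: A is in p0, which it already visited at step i = 0.
Pumping length from the standard proof: p = 3 (the number of states). The repeated state found above gives |xy| = j ≤ 3 and |y| = j − i ≥ 1.

p0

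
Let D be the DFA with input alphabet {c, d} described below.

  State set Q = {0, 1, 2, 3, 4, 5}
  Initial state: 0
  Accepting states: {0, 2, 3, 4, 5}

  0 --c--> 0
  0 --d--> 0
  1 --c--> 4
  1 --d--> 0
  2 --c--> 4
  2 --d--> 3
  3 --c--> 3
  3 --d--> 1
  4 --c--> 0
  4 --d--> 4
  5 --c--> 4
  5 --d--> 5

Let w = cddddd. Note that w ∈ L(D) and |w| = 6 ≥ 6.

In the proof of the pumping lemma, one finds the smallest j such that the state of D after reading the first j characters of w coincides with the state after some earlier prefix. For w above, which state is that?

0

State sequence: 0 -c-> 0 -d-> 0 -d-> 0 -d-> 0 -d-> 0 -d-> 0
First repeat at step 1: 0 was already visited.

The earliest repeat is at step j = 1: D is in 0, which it already visited at step i = 0.
With |Q| = 6, pigeonhole forces a state repeat no later than step 6; the substring read between the first and second visits to that state can be pumped.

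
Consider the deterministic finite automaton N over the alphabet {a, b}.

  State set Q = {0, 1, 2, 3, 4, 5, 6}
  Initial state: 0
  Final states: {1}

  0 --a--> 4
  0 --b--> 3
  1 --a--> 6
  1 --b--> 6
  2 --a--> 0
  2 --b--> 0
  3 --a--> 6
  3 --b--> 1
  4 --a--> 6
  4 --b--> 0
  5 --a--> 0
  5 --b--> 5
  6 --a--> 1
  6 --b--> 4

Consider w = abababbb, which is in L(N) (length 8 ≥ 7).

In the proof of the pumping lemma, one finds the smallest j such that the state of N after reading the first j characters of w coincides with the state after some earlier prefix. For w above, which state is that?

0

Run of N on w = a b a b a b b b:
  step 0: 0  (start)
  step 1: 4  (read a: 0→4)
  step 2: 0  (read b: 4→0)   ← first repeat (0 seen earlier)
  step 3: 4  (read a: 0→4)
  step 4: 0  (read b: 4→0)
  step 5: 4  (read a: 0→4)
  step 6: 0  (read b: 4→0)
  step 7: 3  (read b: 0→3)
  step 8: 1  (read b: 3→1)

The earliest repeat is at step j = 2: N is in 0, which it already visited at step i = 0.
Since N has 7 states, any run of length ≥ 7 visits 7+1 states, so by pigeonhole some state repeats within the first 7 steps — that repeat gives the pumpable loop.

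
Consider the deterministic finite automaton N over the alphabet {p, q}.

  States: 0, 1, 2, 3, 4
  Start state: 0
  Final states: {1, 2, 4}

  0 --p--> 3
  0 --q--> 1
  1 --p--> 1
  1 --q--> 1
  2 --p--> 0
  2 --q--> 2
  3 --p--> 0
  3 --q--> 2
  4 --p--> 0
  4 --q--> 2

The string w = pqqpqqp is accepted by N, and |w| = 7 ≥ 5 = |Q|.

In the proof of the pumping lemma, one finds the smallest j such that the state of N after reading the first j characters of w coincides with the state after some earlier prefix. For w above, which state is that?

2

Run of N on w = p q q p q q p:
  step 0: 0  (start)
  step 1: 3  (read p: 0→3)
  step 2: 2  (read q: 3→2)
  step 3: 2  (read q: 2→2)   ← first repeat (2 seen earlier)
  step 4: 0  (read p: 2→0)
  step 5: 1  (read q: 0→1)
  step 6: 1  (read q: 1→1)
  step 7: 1  (read p: 1→1)

The earliest repeat is at step j = 3: N is in 2, which it already visited at step i = 2.
Pumping length from the standard proof: p = 5 (the number of states). The repeated state found above gives |xy| = j ≤ 5 and |y| = j − i ≥ 1.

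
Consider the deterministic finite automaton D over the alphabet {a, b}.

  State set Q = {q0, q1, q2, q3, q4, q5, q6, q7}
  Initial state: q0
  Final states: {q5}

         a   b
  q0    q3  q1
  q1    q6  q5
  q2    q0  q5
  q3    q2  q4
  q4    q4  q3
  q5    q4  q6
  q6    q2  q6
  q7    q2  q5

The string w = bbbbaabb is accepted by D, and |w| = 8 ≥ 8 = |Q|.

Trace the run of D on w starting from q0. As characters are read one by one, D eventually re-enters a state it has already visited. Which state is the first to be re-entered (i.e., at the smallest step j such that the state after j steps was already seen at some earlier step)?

q6

State sequence: q0 -b-> q1 -b-> q5 -b-> q6 -b-> q6 -a-> q2 -a-> q0 -b-> q1 -b-> q5
First repeat at step 4: q6 was already visited.

The earliest repeat is at step j = 4: D is in q6, which it already visited at step i = 3.
The DFA has 8 states, so the proof of the pumping lemma guarantees a repeated state among the first 8+1 visited; the segment between the two visits is the pumpable y.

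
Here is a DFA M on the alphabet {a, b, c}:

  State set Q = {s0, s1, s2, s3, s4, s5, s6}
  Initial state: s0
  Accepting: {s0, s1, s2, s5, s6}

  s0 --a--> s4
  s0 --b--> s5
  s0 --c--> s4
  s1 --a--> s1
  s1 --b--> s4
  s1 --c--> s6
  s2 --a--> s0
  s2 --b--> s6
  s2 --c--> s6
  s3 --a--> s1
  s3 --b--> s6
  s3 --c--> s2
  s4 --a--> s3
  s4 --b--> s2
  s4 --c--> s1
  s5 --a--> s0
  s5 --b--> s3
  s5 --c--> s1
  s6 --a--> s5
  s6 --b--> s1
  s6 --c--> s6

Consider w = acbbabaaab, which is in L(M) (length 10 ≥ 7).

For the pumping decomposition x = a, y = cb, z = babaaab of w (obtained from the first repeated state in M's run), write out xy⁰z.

xy⁰z = xz = a·babaaab = ababaaab.
Reading y = cb takes M from s4 back to s4, so after x the machine is still in s4, and z then leads to the accepting state s6. Hence ababaaab ∈ L(M).

ababaaab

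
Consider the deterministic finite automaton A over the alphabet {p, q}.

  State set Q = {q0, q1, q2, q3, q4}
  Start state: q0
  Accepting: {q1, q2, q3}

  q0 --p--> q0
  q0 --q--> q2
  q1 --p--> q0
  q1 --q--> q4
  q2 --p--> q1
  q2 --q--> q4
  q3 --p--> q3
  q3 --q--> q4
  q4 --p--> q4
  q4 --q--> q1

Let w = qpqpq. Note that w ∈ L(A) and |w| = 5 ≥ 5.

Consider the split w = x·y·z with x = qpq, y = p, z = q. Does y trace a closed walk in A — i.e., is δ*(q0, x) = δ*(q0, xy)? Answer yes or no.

yes

State sequence: q0 -q-> q2 -p-> q1 -q-> q4 -p-> q4

After x (step 3): q4. After xy (step 4): q4.
They match, so y = p drives A around a cycle from q4 back to itself; pumping y any number of times keeps A in q4 before reading z, and xyⁱz ∈ L(A) for every i ≥ 0.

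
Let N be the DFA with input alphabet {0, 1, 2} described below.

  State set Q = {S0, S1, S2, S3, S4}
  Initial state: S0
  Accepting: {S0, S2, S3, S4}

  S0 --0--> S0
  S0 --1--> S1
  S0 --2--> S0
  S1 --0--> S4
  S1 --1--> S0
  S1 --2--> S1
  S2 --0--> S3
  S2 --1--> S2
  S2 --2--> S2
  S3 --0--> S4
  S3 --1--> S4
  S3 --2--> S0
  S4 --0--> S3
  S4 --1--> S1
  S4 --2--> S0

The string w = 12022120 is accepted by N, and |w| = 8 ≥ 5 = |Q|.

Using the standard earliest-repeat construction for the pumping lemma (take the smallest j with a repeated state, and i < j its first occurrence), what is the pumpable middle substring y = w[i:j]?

Run of N on w = 1 2 0 2 2 1 2 0:
  step 0: S0  (start)
  step 1: S1  (read 1: S0→S1)
  step 2: S1  (read 2: S1→S1)   ← first repeat (S1 seen earlier)
  step 3: S4  (read 0: S1→S4)
  step 4: S0  (read 2: S4→S0)
  step 5: S0  (read 2: S0→S0)
  step 6: S1  (read 1: S0→S1)
  step 7: S1  (read 2: S1→S1)
  step 8: S4  (read 0: S1→S4)

So i = 1, j = 2, giving x = w[0:1] = 1, y = w[1:2] = 2, z = w[2:8] = 022120.
Check: |xy| = 2 ≤ 5 and |y| = 1 ≥ 1. Reading y takes N from S1 back to S1, so every xyⁱz is accepted.
Since N has 5 states, any run of length ≥ 5 visits 5+1 states, so by pigeonhole some state repeats within the first 5 steps — that repeat gives the pumpable loop.

2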